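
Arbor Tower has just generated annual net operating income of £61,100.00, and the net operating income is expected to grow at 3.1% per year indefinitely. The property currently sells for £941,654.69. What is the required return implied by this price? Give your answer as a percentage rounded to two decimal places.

9.79%

D₁ = £61,100.00 × 1.031 = £62,994.1000
P = D₁/(r − g) ⇒ r = D₁/P + g = £62,994.1000/£941,654.69 + 0.031 = 0.066897 + 0.031 = 0.097897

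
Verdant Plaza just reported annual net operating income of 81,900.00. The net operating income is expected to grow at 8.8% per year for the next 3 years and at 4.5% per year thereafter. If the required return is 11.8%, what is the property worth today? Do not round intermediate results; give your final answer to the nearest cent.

1313282.68

D_1 = 89107.20000
D_2 = 96948.63360
D_3 = 105480.11336
Terminal value at year 3: TV = D_3×(1+g_2)/(r−g_2) = 110226.71846/0.073 = 1509955.04737
P_0 = D_1/(1+r)^1 + D_2/(1+r)^2 + D_3/(1+r)^3 + TV/(1+r)^3
    = 79702.32558 + 77563.62275 + 75482.30908 + 1080534.42448 = 1313282.68189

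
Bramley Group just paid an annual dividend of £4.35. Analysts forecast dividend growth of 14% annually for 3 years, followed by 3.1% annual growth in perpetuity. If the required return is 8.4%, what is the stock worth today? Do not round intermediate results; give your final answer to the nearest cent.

£112.87

D_1 = 4.95900
D_2 = 5.65326
D_3 = 6.44472
Terminal value at year 3: TV = D_3×(1+g_2)/(r−g_2) = 6.64450/0.053 = 125.36797
P_0 = D_1/(1+r)^1 + D_2/(1+r)^2 + D_3/(1+r)^3 + TV/(1+r)^3
    = 4.57472 + 4.81106 + 5.05960 + 98.42349 = 112.86887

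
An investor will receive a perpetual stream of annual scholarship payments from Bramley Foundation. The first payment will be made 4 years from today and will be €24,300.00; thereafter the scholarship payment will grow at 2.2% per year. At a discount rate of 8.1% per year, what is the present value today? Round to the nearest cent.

€326044.73

Value at end of year 3: C₁ / (r − g) = €24,300.00 / (0.081 − 0.022) = €411,864.4068
Discount to today: PV = €411,864.4068 / (1 + 0.081)^3 = €411,864.4068 / 1.263214 = €326,044.73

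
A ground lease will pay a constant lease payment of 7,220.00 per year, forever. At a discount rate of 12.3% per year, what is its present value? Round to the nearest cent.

Level perpetuity: PV = C / r = 7,220.00 / 0.123 = 58,699.19

58699.19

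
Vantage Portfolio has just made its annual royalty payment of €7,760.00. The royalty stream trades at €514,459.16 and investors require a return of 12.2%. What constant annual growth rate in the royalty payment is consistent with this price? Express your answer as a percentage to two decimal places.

10.53%

P = D₀(1+g)/(r−g) ⇒ P(r−g) = D₀(1+g) ⇒ g(P+D₀) = P·r − D₀
g = (P·r − D₀)/(P + D₀) = (€514,459.16×0.122 − €7,760.00) / (€514,459.16 + €7,760.00) = 0.105327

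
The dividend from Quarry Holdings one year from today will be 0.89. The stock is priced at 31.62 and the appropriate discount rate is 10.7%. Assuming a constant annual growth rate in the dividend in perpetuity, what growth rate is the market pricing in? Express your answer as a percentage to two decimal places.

7.89%

P = D₁/(r−g) ⇒ g = r − D₁/P = 0.107 − 0.89/31.62 = 0.078853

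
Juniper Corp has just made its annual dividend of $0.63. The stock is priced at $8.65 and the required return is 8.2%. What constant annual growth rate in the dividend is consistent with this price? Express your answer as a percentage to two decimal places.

P = D₀(1+g)/(r−g) ⇒ P(r−g) = D₀(1+g) ⇒ g(P+D₀) = P·r − D₀
g = (P·r − D₀)/(P + D₀) = ($8.65×0.082 − $0.63) / ($8.65 + $0.63) = 0.008545

0.85%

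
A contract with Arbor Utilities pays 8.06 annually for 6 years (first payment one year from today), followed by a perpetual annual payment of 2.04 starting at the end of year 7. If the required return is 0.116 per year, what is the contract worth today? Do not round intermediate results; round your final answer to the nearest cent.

42.62

PV of 6-year annuity: 8.06 × [1 − (1+0.116)^−6] / 0.116 = 33.51678
Perpetuity value at year 6: 2.04 / 0.116 = 17.58621
PV of perpetuity: 17.58621 / (1+0.116)^6 = 9.10305
Total PV = 33.51678 + 9.10305 = 42.61983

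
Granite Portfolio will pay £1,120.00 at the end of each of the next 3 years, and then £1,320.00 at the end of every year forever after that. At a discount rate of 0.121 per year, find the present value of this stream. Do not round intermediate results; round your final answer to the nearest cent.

£10429.55

PV of 3-year annuity: £1,120.00 × [1 − (1+0.121)^−3] / 0.121 = 2685.43517
Perpetuity value at year 3: £1,320.00 / 0.121 = 10909.09091
PV of perpetuity: 10909.09091 / (1+0.121)^3 = 7744.11374
Total PV = 2685.43517 + 7744.11374 = 10429.54891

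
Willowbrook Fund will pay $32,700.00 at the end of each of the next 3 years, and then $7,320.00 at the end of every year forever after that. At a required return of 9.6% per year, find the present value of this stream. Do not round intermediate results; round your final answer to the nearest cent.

PV of 3-year annuity: $32,700.00 × [1 − (1+0.096)^−3] / 0.096 = 81896.15059
Perpetuity value at year 3: $7,320.00 / 0.096 = 76250.00000
PV of perpetuity: 76250.00000 / (1+0.096)^3 = 57917.28372
Total PV = 81896.15059 + 57917.28372 = 139813.43431

$139813.43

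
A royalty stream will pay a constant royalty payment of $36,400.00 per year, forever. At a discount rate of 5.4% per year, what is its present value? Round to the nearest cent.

$674074.07

Level perpetuity: PV = C / r = $36,400.00 / 0.054 = $674,074.07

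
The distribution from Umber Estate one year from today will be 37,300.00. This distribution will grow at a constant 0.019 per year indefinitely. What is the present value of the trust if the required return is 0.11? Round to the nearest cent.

409890.11

Growing perpetuity: P = D₁ / (r − g) = 37,300.0000 / (0.11 − 0.019) = 409,890.11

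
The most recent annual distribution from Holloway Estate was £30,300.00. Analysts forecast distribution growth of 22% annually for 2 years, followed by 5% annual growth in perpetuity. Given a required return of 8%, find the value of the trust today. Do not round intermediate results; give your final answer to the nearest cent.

£1426157.41

D_1 = 36966.00000
D_2 = 45098.52000
Terminal value at year 2: TV = D_2×(1+g_2)/(r−g_2) = 47353.44600/0.03 = 1578448.20000
P_0 = D_1/(1+r)^1 + D_2/(1+r)^2 + TV/(1+r)^2
    = 34227.77778 + 38664.71193 + 1353264.91770 = 1426157.40741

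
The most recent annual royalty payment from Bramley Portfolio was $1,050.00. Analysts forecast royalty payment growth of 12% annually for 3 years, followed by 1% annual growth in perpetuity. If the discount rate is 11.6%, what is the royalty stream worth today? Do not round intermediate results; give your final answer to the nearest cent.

$13285.32

D_1 = 1176.00000
D_2 = 1317.12000
D_3 = 1475.17440
Terminal value at year 3: TV = D_3×(1+g_2)/(r−g_2) = 1489.92614/0.106 = 14055.90702
P_0 = D_1/(1+r)^1 + D_2/(1+r)^2 + D_3/(1+r)^3 + TV/(1+r)^3
    = 1053.76344 + 1057.54037 + 1061.33084 + 10112.68063 = 13285.31528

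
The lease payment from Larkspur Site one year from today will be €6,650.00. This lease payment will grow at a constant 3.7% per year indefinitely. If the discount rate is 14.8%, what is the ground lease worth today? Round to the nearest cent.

€59909.91

Growing perpetuity: P = D₁ / (r − g) = €6,650.0000 / (0.148 − 0.037) = €59,909.91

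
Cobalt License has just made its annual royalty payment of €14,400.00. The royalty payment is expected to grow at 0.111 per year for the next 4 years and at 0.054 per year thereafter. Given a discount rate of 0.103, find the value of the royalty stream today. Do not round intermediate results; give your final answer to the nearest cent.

€377483.52

D_1 = 15998.40000
D_2 = 17774.22240
D_3 = 19747.16109
D_4 = 21939.09597
Terminal value at year 4: TV = D_4×(1+g_2)/(r−g_2) = 23123.80715/0.049 = 471914.43162
P_0 = D_1/(1+r)^1 + D_2/(1+r)^2 + D_3/(1+r)^3 + D_4/(1+r)^4 + TV/(1+r)^4
    = 14504.44243 + 14609.64237 + 14715.60533 + 14822.33683 + 318831.49013 = 377483.51709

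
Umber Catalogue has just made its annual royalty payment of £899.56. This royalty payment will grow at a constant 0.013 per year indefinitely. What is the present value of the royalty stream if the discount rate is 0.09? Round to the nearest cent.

D₁ = D₀ × (1 + g) = £899.56 × 1.013 = £911.2543
Growing perpetuity: P = D₁ / (r − g) = £911.2543 / (0.09 − 0.013) = £11,834.47

£11834.47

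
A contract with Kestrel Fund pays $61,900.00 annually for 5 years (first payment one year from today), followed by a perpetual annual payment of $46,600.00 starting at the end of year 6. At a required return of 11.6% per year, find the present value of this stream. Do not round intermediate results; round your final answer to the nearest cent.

PV of 5-year annuity: $61,900.00 × [1 − (1+0.116)^−5] / 0.116 = 225364.58448
Perpetuity value at year 5: $46,600.00 / 0.116 = 401724.13793
PV of perpetuity: 401724.13793 / (1+0.116)^5 = 232063.56222
Total PV = 225364.58448 + 232063.56222 = 457428.14670

$457428.15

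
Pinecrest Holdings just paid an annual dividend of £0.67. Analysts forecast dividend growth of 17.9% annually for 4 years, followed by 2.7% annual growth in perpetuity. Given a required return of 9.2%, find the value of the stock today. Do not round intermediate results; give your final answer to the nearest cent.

D_1 = 0.78993
D_2 = 0.93133
D_3 = 1.09804
D_4 = 1.29458
Terminal value at year 4: TV = D_4×(1+g_2)/(r−g_2) = 1.32954/0.065 = 20.45442
P_0 = D_1/(1+r)^1 + D_2/(1+r)^2 + D_3/(1+r)^3 + D_4/(1+r)^4 + TV/(1+r)^4
    = 0.72338 + 0.78101 + 0.84323 + 0.91042 + 14.38456 = 17.64260

£17.64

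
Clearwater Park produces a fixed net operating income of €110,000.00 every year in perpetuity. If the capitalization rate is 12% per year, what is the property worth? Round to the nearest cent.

€916666.67

Level perpetuity: PV = C / r = €110,000.00 / 0.12 = €916,666.67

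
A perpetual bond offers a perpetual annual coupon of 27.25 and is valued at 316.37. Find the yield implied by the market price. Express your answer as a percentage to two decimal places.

8.61%

P = C/r ⇒ r = C/P = 27.25/316.37 = 0.086133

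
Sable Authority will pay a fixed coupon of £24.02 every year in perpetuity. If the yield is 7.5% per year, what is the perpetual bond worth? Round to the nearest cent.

£320.27

Level perpetuity: PV = C / r = £24.02 / 0.075 = £320.27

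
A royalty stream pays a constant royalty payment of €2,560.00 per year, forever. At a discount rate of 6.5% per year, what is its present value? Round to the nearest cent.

€39384.62

Level perpetuity: PV = C / r = €2,560.00 / 0.065 = €39,384.62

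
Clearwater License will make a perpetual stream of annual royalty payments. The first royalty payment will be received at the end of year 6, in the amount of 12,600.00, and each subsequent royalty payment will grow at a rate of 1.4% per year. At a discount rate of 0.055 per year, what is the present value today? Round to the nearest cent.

235138.85

Value at end of year 5: C₁ / (r − g) = 12,600.00 / (0.055 − 0.014) = 307,317.0732
Discount to today: PV = 307,317.0732 / (1 + 0.055)^5 = 307,317.0732 / 1.306960 = 235,138.85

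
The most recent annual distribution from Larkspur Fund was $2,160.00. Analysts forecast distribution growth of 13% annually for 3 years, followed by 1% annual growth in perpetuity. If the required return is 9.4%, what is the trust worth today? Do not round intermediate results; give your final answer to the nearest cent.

D_1 = 2440.80000
D_2 = 2758.10400
D_3 = 3116.65752
Terminal value at year 3: TV = D_3×(1+g_2)/(r−g_2) = 3147.82410/0.084 = 37474.09637
P_0 = D_1/(1+r)^1 + D_2/(1+r)^2 + D_3/(1+r)^3 + TV/(1+r)^3
    = 2231.07861 + 2304.49619 + 2380.32970 + 28620.63093 = 35536.53543

$35536.54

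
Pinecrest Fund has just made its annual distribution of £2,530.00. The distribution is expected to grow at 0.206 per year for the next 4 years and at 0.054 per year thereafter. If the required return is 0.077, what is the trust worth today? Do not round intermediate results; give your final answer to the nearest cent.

D_1 = 3051.18000
D_2 = 3679.72308
D_3 = 4437.74603
D_4 = 5351.92172
Terminal value at year 4: TV = D_4×(1+g_2)/(r−g_2) = 5640.92549/0.023 = 245257.63001
P_0 = D_1/(1+r)^1 + D_2/(1+r)^2 + D_3/(1+r)^3 + D_4/(1+r)^4 + TV/(1+r)^4
    = 2833.03621 + 3172.36924 + 3552.34661 + 3977.83660 + 182288.68586 = 195824.27452

£195824.27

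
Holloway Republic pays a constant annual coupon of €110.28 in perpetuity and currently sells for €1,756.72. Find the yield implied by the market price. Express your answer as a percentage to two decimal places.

6.28%

P = C/r ⇒ r = C/P = €110.28/€1,756.72 = 0.062776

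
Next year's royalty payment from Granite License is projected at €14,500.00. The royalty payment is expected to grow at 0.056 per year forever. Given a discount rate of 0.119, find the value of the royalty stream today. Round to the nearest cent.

€230158.73

Growing perpetuity: P = D₁ / (r − g) = €14,500.0000 / (0.119 − 0.056) = €230,158.73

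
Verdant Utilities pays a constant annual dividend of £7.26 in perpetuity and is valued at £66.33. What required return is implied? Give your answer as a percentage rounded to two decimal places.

10.95%

P = C/r ⇒ r = C/P = £7.26/£66.33 = 0.109453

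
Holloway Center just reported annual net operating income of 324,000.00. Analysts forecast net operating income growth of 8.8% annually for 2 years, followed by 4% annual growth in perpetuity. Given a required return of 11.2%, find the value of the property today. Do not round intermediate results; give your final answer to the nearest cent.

D_1 = 352512.00000
D_2 = 383533.05600
Terminal value at year 2: TV = D_2×(1+g_2)/(r−g_2) = 398874.37824/0.072 = 5539921.92000
P_0 = D_1/(1+r)^1 + D_2/(1+r)^2 + TV/(1+r)^2
    = 317007.19424 + 310165.31235 + 4480165.62290 = 5107338.12950

5107338.13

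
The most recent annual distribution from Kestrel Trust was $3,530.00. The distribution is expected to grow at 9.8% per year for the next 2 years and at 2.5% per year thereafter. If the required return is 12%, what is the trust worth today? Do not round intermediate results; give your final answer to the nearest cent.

D_1 = 3875.94000
D_2 = 4255.78212
Terminal value at year 2: TV = D_2×(1+g_2)/(r−g_2) = 4362.17667/0.095 = 45917.64919
P_0 = D_1/(1+r)^1 + D_2/(1+r)^2 + TV/(1+r)^2
    = 3460.66071 + 3392.68345 + 36605.26881 = 43458.61297

$43458.61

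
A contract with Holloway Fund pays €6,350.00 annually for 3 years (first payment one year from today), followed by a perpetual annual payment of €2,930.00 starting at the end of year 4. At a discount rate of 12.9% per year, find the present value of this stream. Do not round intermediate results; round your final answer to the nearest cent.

€30802.05

PV of 3-year annuity: €6,350.00 × [1 − (1+0.129)^−3] / 0.129 = 15018.81425
Perpetuity value at year 3: €2,930.00 / 0.129 = 22713.17829
PV of perpetuity: 22713.17829 / (1+0.129)^3 = 15783.23723
Total PV = 15018.81425 + 15783.23723 = 30802.05148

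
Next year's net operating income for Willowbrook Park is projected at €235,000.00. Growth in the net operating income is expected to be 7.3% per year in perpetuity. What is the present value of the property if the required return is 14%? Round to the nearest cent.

€3507462.69

Growing perpetuity: P = D₁ / (r − g) = €235,000.0000 / (0.14 − 0.073) = €3,507,462.69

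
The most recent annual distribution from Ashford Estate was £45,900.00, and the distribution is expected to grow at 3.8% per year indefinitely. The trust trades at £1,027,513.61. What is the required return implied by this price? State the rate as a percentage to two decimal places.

D₁ = £45,900.00 × 1.038 = £47,644.2000
P = D₁/(r − g) ⇒ r = D₁/P + g = £47,644.2000/£1,027,513.61 + 0.038 = 0.046368 + 0.038 = 0.084368

8.44%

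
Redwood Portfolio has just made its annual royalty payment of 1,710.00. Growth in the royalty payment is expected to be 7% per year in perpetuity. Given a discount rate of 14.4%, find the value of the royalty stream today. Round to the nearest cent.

24725.68

D₁ = D₀ × (1 + g) = 1,710.00 × 1.07 = 1,829.7000
Growing perpetuity: P = D₁ / (r − g) = 1,829.7000 / (0.144 − 0.07) = 24,725.68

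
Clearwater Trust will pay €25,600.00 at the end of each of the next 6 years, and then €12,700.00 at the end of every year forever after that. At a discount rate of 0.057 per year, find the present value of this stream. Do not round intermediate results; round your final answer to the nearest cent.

PV of 6-year annuity: €25,600.00 × [1 − (1+0.057)^−6] / 0.057 = 127078.82662
Perpetuity value at year 6: €12,700.00 / 0.057 = 222807.01754
PV of perpetuity: 222807.01754 / (1+0.057)^6 = 159764.00590
Total PV = 127078.82662 + 159764.00590 = 286842.83252

€286842.83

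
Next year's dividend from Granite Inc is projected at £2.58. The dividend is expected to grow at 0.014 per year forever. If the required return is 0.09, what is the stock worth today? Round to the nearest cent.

Growing perpetuity: P = D₁ / (r − g) = £2.5800 / (0.09 − 0.014) = £33.95

£33.95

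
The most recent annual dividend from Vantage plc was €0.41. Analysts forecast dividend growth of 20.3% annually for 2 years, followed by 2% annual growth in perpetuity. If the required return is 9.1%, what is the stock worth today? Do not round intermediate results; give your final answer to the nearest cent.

D_1 = 0.49323
D_2 = 0.59336
Terminal value at year 2: TV = D_2×(1+g_2)/(r−g_2) = 0.60522/0.071 = 8.52426
P_0 = D_1/(1+r)^1 + D_2/(1+r)^2 + TV/(1+r)^2
    = 0.45209 + 0.49850 + 7.16156 = 8.11215

€8.11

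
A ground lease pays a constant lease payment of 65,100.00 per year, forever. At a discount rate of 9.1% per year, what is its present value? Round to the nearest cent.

Level perpetuity: PV = C / r = 65,100.00 / 0.091 = 715,384.62

715384.62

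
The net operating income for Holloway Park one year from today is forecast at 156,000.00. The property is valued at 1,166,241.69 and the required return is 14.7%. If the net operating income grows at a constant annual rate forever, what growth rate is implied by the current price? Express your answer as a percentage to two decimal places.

1.32%

P = D₁/(r−g) ⇒ g = r − D₁/P = 0.147 − 156,000.00/1,166,241.69 = 0.013237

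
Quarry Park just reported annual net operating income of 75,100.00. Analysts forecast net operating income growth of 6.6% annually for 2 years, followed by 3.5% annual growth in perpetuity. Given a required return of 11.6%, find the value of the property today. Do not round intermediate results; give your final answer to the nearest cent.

1015807.34

D_1 = 80056.60000
D_2 = 85340.33560
Terminal value at year 2: TV = D_2×(1+g_2)/(r−g_2) = 88327.24735/0.081 = 1090459.84378
P_0 = D_1/(1+r)^1 + D_2/(1+r)^2 + TV/(1+r)^2
    = 71735.30466 + 68521.35732 + 875550.67684 = 1015807.33882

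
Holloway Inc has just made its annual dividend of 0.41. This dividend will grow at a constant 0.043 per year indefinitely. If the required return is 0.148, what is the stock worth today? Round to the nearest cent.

4.07

D₁ = D₀ × (1 + g) = 0.41 × 1.043 = 0.4276
Growing perpetuity: P = D₁ / (r − g) = 0.4276 / (0.148 − 0.043) = 4.07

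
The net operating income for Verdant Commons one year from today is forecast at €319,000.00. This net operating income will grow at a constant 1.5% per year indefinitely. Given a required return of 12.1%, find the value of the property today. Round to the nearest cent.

€3009433.96

Growing perpetuity: P = D₁ / (r − g) = €319,000.0000 / (0.121 − 0.015) = €3,009,433.96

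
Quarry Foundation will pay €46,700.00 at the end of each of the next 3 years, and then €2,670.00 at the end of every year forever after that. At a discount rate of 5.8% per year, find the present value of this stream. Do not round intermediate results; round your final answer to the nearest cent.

€164164.06

PV of 3-year annuity: €46,700.00 × [1 − (1+0.058)^−3] / 0.058 = 125293.01155
Perpetuity value at year 3: €2,670.00 / 0.058 = 46034.48276
PV of perpetuity: 46034.48276 / (1+0.058)^3 = 38871.04934
Total PV = 125293.01155 + 38871.04934 = 164164.06088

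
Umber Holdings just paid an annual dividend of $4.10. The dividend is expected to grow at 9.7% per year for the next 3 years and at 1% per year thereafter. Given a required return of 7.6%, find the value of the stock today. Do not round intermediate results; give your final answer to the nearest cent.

$79.27

D_1 = 4.49770
D_2 = 4.93398
D_3 = 5.41257
Terminal value at year 3: TV = D_3×(1+g_2)/(r−g_2) = 5.46670/0.066 = 82.82876
P_0 = D_1/(1+r)^1 + D_2/(1+r)^2 + D_3/(1+r)^3 + TV/(1+r)^3
    = 4.18002 + 4.26160 + 4.34477 + 66.48817 = 79.27456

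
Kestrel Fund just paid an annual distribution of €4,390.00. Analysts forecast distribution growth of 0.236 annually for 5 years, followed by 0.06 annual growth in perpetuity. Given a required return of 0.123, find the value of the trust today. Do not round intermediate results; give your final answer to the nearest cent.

D_1 = 5426.04000
D_2 = 6706.58544
D_3 = 8289.33960
D_4 = 10245.62375
D_5 = 12663.59096
Terminal value at year 5: TV = D_5×(1+g_2)/(r−g_2) = 13423.40641/0.063 = 213069.94306
P_0 = D_1/(1+r)^1 + D_2/(1+r)^2 + D_3/(1+r)^3 + D_4/(1+r)^4 + D_5/(1+r)^5 + TV/(1+r)^5
    = 4831.73642 + 5317.92183 + 5853.02884 + 6441.98009 + 7090.19358 + 119295.32056 = 148830.18132

€148830.18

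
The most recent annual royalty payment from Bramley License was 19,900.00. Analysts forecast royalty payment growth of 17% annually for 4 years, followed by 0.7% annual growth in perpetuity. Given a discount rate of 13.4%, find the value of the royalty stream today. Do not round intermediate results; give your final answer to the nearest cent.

264922.26

D_1 = 23283.00000
D_2 = 27241.11000
D_3 = 31872.09870
D_4 = 37290.35548
Terminal value at year 4: TV = D_4×(1+g_2)/(r−g_2) = 37551.38797/0.127 = 295680.22022
P_0 = D_1/(1+r)^1 + D_2/(1+r)^2 + D_3/(1+r)^3 + D_4/(1+r)^4 + TV/(1+r)^4
    = 20531.74603 + 21183.54749 + 21856.04106 + 22549.88364 + 178801.04585 = 264922.26408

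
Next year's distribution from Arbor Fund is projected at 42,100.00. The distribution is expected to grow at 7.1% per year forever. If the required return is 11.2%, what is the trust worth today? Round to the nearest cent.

1026829.27

Growing perpetuity: P = D₁ / (r − g) = 42,100.0000 / (0.112 − 0.071) = 1,026,829.27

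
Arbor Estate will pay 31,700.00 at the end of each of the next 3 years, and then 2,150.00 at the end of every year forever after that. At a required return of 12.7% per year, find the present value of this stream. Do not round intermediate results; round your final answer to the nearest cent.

PV of 3-year annuity: 31,700.00 × [1 − (1+0.127)^−3] / 0.127 = 75231.47086
Perpetuity value at year 3: 2,150.00 / 0.127 = 16929.13386
PV of perpetuity: 16929.13386 / (1+0.127)^3 = 11826.68394
Total PV = 75231.47086 + 11826.68394 = 87058.15480

87058.15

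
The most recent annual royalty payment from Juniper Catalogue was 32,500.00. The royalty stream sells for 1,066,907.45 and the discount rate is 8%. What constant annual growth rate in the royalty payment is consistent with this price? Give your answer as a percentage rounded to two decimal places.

P = D₀(1+g)/(r−g) ⇒ P(r−g) = D₀(1+g) ⇒ g(P+D₀) = P·r − D₀
g = (P·r − D₀)/(P + D₀) = (1,066,907.45×0.08 − 32,500.00) / (1,066,907.45 + 32,500.00) = 0.048074

4.81%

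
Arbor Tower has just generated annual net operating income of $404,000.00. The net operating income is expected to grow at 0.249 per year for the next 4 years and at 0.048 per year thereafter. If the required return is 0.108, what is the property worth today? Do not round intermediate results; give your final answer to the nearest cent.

D_1 = 504596.00000
D_2 = 630240.40400
D_3 = 787170.26460
D_4 = 983175.66048
Terminal value at year 4: TV = D_4×(1+g_2)/(r−g_2) = 1030368.09218/0.06 = 17172801.53639
P_0 = D_1/(1+r)^1 + D_2/(1+r)^2 + D_3/(1+r)^3 + D_4/(1+r)^4 + TV/(1+r)^4
    = 455411.55235 + 513365.54953 + 578694.55899 + 652337.09764 + 11394154.63874 = 13593963.39725

$13593963.40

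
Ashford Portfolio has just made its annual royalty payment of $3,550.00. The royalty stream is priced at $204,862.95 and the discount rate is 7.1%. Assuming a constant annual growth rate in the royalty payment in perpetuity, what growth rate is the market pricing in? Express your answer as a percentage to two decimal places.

P = D₀(1+g)/(r−g) ⇒ P(r−g) = D₀(1+g) ⇒ g(P+D₀) = P·r − D₀
g = (P·r − D₀)/(P + D₀) = ($204,862.95×0.071 − $3,550.00) / ($204,862.95 + $3,550.00) = 0.052757

5.28%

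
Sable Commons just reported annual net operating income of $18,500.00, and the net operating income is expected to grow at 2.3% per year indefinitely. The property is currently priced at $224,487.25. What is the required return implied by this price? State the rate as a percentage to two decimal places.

10.73%

D₁ = $18,500.00 × 1.023 = $18,925.5000
P = D₁/(r − g) ⇒ r = D₁/P + g = $18,925.5000/$224,487.25 + 0.023 = 0.084305 + 0.023 = 0.107305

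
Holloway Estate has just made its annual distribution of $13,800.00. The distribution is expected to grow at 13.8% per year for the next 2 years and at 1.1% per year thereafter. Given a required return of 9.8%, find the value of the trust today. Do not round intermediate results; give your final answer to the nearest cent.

$201389.05

D_1 = 15704.40000
D_2 = 17871.60720
Terminal value at year 2: TV = D_2×(1+g_2)/(r−g_2) = 18068.19488/0.087 = 207680.40091
P_0 = D_1/(1+r)^1 + D_2/(1+r)^2 + TV/(1+r)^2
    = 14302.73224 + 14823.77895 + 172262.53472 = 201389.04591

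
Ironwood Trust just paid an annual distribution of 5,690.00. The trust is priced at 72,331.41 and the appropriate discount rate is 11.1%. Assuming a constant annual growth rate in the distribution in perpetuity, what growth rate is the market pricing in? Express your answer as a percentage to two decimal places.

3.00%

P = D₀(1+g)/(r−g) ⇒ P(r−g) = D₀(1+g) ⇒ g(P+D₀) = P·r − D₀
g = (P·r − D₀)/(P + D₀) = (72,331.41×0.111 − 5,690.00) / (72,331.41 + 5,690.00) = 0.029976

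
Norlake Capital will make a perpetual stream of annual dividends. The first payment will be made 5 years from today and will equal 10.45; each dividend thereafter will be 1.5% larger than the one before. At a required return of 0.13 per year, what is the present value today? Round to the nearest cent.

Value at end of year 4: C₁ / (r − g) = 10.45 / (0.13 − 0.015) = 90.8696
Discount to today: PV = 90.8696 / (1 + 0.13)^4 = 90.8696 / 1.630474 = 55.73

55.73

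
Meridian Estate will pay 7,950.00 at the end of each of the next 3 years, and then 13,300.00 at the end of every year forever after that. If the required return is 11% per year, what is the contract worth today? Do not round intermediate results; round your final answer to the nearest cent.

PV of 3-year annuity: 7,950.00 × [1 − (1+0.11)^−3] / 0.11 = 19427.53199
Perpetuity value at year 3: 13,300.00 / 0.11 = 120909.09091
PV of perpetuity: 120909.09091 / (1+0.11)^3 = 88407.68519
Total PV = 19427.53199 + 88407.68519 = 107835.21718

107835.22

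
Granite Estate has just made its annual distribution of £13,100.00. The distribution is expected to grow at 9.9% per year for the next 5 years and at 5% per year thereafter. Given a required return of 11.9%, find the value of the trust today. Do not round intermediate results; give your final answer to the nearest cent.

D_1 = 14396.90000
D_2 = 15822.19310
D_3 = 17388.59022
D_4 = 19110.06065
D_5 = 21001.95665
Terminal value at year 5: TV = D_5×(1+g_2)/(r−g_2) = 22052.05449/0.069 = 319594.99254
P_0 = D_1/(1+r)^1 + D_2/(1+r)^2 + D_3/(1+r)^3 + D_4/(1+r)^4 + D_5/(1+r)^5 + TV/(1+r)^5
    = 12865.86238 + 12635.90952 + 12410.06663 + 12188.26026 + 11970.41825 + 182158.53862 = 244229.05566

£244229.06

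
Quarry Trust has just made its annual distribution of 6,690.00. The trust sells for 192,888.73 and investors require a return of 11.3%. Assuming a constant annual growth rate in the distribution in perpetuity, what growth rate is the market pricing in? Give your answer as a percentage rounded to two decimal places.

P = D₀(1+g)/(r−g) ⇒ P(r−g) = D₀(1+g) ⇒ g(P+D₀) = P·r − D₀
g = (P·r − D₀)/(P + D₀) = (192,888.73×0.113 − 6,690.00) / (192,888.73 + 6,690.00) = 0.075692

7.57%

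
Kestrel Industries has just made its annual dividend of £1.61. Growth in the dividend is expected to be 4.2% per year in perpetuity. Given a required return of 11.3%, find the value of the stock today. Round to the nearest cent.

£23.63

D₁ = D₀ × (1 + g) = £1.61 × 1.042 = £1.6776
Growing perpetuity: P = D₁ / (r − g) = £1.6776 / (0.113 − 0.042) = £23.63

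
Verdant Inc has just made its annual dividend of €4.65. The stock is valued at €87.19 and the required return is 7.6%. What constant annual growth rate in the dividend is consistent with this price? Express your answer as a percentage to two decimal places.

2.15%

P = D₀(1+g)/(r−g) ⇒ P(r−g) = D₀(1+g) ⇒ g(P+D₀) = P·r − D₀
g = (P·r − D₀)/(P + D₀) = (€87.19×0.076 − €4.65) / (€87.19 + €4.65) = 0.021520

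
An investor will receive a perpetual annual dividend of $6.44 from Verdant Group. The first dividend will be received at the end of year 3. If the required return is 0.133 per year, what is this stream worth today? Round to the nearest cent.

$37.72

Value at end of year 2: C / r = $6.44 / 0.133 = $48.4211
Discount to today: PV = $48.4211 / (1 + 0.133)^2 = $48.4211 / 1.283689 = $37.72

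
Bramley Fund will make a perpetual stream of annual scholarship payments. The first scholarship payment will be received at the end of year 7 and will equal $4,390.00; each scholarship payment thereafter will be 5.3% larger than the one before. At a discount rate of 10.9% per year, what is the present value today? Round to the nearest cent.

Value at end of year 6: C₁ / (r − g) = $4,390.00 / (0.109 − 0.053) = $78,392.8571
Discount to today: PV = $78,392.8571 / (1 + 0.109)^6 = $78,392.8571 / 1.860327 = $42,139.29

$42139.29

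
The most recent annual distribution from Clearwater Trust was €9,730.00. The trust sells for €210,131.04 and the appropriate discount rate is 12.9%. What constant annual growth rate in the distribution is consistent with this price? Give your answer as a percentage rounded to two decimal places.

P = D₀(1+g)/(r−g) ⇒ P(r−g) = D₀(1+g) ⇒ g(P+D₀) = P·r − D₀
g = (P·r − D₀)/(P + D₀) = (€210,131.04×0.129 − €9,730.00) / (€210,131.04 + €9,730.00) = 0.079036

7.90%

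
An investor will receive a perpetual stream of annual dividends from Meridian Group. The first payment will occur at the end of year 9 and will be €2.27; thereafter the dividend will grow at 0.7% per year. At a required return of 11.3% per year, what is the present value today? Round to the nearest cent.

€9.09

Value at end of year 8: C₁ / (r − g) = €2.27 / (0.113 − 0.007) = €21.4151
Discount to today: PV = €21.4151 / (1 + 0.113)^8 = €21.4151 / 2.354840 = €9.09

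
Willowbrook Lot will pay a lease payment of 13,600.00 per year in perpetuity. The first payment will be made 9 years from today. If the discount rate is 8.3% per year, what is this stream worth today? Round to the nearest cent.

86583.11

Value at end of year 8: C / r = 13,600.00 / 0.083 = 163,855.4217
Discount to today: PV = 163,855.4217 / (1 + 0.083)^8 = 163,855.4217 / 1.892464 = 86,583.11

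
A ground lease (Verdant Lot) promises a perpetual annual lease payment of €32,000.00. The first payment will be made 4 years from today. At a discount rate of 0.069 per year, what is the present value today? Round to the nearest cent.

Value at end of year 3: C / r = €32,000.00 / 0.069 = €463,768.1159
Discount to today: PV = €463,768.1159 / (1 + 0.069)^3 = €463,768.1159 / 1.221612 = €379,636.33

€379636.33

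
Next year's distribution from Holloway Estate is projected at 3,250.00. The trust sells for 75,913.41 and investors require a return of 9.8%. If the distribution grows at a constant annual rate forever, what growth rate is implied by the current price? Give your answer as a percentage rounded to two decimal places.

P = D₁/(r−g) ⇒ g = r − D₁/P = 0.098 − 3,250.00/75,913.41 = 0.055188

5.52%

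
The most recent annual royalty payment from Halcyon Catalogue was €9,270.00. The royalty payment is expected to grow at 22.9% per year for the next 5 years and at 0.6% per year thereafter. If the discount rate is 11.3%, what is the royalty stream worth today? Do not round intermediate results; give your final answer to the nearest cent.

D_1 = 11392.83000
D_2 = 14001.78807
D_3 = 17208.19754
D_4 = 21148.87477
D_5 = 25991.96710
Terminal value at year 5: TV = D_5×(1+g_2)/(r−g_2) = 26147.91890/0.107 = 244373.07383
P_0 = D_1/(1+r)^1 + D_2/(1+r)^2 + D_3/(1+r)^3 + D_4/(1+r)^4 + D_5/(1+r)^5 + TV/(1+r)^5
    = 10236.14555 + 11302.98552 + 12481.01456 + 13781.82111 + 15218.20139 + 143079.53826 = 206099.70638

€206099.71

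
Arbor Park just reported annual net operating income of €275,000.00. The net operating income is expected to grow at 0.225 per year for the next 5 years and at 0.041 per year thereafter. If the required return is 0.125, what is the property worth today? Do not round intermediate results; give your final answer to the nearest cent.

D_1 = 336875.00000
D_2 = 412671.87500
D_3 = 505523.04688
D_4 = 619265.73242
D_5 = 758600.52222
Terminal value at year 5: TV = D_5×(1+g_2)/(r−g_2) = 789703.14363/0.084 = 9401227.90033
P_0 = D_1/(1+r)^1 + D_2/(1+r)^2 + D_3/(1+r)^3 + D_4/(1+r)^4 + D_5/(1+r)^5 + TV/(1+r)^5
    = 299444.44444 + 326061.72840 + 355044.99314 + 386604.54809 + 420969.39681 + 5217013.59613 = 7005138.70701

€7005138.71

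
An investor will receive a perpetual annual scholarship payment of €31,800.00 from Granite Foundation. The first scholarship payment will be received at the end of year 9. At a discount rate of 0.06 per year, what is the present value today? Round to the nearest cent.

€332528.56

Value at end of year 8: C / r = €31,800.00 / 0.06 = €530,000.0000
Discount to today: PV = €530,000.0000 / (1 + 0.06)^8 = €530,000.0000 / 1.593848 = €332,528.56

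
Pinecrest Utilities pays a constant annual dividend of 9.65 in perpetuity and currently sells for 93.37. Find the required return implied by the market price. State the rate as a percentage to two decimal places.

10.34%

P = C/r ⇒ r = C/P = 9.65/93.37 = 0.103352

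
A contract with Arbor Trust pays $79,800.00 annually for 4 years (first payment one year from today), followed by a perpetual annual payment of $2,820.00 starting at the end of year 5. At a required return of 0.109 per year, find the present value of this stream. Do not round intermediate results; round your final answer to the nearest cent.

PV of 4-year annuity: $79,800.00 × [1 − (1+0.109)^−4] / 0.109 = 248104.68978
Perpetuity value at year 4: $2,820.00 / 0.109 = 25871.55963
PV of perpetuity: 25871.55963 / (1+0.109)^4 = 17103.95029
Total PV = 248104.68978 + 17103.95029 = 265208.64007

$265208.64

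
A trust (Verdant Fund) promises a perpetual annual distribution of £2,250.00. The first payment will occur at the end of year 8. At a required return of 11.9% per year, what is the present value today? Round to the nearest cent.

£8606.47

Value at end of year 7: C / r = £2,250.00 / 0.119 = £18,907.5630
Discount to today: PV = £18,907.5630 / (1 + 0.119)^7 = £18,907.5630 / 2.196902 = £8,606.47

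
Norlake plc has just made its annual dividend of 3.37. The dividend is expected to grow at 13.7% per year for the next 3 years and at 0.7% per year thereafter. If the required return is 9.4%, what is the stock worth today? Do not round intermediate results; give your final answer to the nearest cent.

54.72

D_1 = 3.83169
D_2 = 4.35663
D_3 = 4.95349
Terminal value at year 3: TV = D_3×(1+g_2)/(r−g_2) = 4.98816/0.087 = 57.33522
P_0 = D_1/(1+r)^1 + D_2/(1+r)^2 + D_3/(1+r)^3 + TV/(1+r)^3
    = 3.50246 + 3.64012 + 3.78320 + 43.78946 = 54.71524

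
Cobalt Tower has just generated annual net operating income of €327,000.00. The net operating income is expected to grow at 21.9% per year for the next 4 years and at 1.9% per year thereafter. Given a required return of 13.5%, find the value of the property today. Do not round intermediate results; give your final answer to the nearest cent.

D_1 = 398613.00000
D_2 = 485909.24700
D_3 = 592323.37209
D_4 = 722042.19058
Terminal value at year 4: TV = D_4×(1+g_2)/(r−g_2) = 735760.99220/0.116 = 6342767.17416
P_0 = D_1/(1+r)^1 + D_2/(1+r)^2 + D_3/(1+r)^3 + D_4/(1+r)^4 + TV/(1+r)^4
    = 351200.88106 + 377192.84054 + 405108.43402 + 435090.02738 + 3822040.84393 = 5390633.02692

€5390633.03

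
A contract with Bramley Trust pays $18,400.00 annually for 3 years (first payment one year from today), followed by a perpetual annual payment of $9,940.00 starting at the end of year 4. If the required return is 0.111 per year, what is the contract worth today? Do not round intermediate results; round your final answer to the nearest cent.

PV of 3-year annuity: $18,400.00 × [1 − (1+0.111)^−3] / 0.111 = 44886.26230
Perpetuity value at year 3: $9,940.00 / 0.111 = 89549.54955
PV of perpetuity: 89549.54955 / (1+0.111)^3 = 65301.21003
Total PV = 44886.26230 + 65301.21003 = 110187.47232

$110187.47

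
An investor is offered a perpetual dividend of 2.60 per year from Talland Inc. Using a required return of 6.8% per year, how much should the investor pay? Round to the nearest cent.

Level perpetuity: PV = C / r = 2.60 / 0.068 = 38.24

38.24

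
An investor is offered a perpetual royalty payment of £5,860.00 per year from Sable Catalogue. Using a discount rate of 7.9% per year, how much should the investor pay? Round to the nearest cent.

Level perpetuity: PV = C / r = £5,860.00 / 0.079 = £74,177.22

£74177.22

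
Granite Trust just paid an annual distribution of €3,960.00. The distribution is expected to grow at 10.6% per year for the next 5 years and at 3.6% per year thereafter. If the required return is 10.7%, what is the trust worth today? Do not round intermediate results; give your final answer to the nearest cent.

€77268.43

D_1 = 4379.76000
D_2 = 4844.01456
D_3 = 5357.48010
D_4 = 5925.37299
D_5 = 6553.46253
Terminal value at year 5: TV = D_5×(1+g_2)/(r−g_2) = 6789.38718/0.071 = 95625.17159
P_0 = D_1/(1+r)^1 + D_2/(1+r)^2 + D_3/(1+r)^3 + D_4/(1+r)^4 + D_5/(1+r)^5 + TV/(1+r)^5
    = 3956.42276 + 3952.84876 + 3949.27798 + 3945.71043 + 3942.14611 + 57522.01925 = 77268.42530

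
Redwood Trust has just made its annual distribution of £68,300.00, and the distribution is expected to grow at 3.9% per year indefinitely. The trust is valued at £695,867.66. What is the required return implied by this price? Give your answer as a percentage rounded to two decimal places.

14.10%

D₁ = £68,300.00 × 1.039 = £70,963.7000
P = D₁/(r − g) ⇒ r = D₁/P + g = £70,963.7000/£695,867.66 + 0.039 = 0.101979 + 0.039 = 0.140979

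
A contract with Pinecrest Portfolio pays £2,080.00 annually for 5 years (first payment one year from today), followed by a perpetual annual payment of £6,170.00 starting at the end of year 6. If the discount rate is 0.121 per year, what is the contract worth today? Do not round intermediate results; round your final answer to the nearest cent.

£36284.65

PV of 5-year annuity: £2,080.00 × [1 − (1+0.121)^−5] / 0.121 = 7479.39686
Perpetuity value at year 5: £6,170.00 / 0.121 = 50991.73554
PV of perpetuity: 50991.73554 / (1+0.121)^5 = 28805.25543
Total PV = 7479.39686 + 28805.25543 = 36284.65229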